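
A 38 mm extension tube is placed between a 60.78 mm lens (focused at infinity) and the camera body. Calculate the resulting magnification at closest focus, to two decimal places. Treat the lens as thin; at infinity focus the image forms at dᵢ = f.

0.63×

The tube moves the image plane from f to f + e, so dᵢ = 60.78 + 38 = 98.78 mm. Focus is achieved when 1/f = 1/dₒ + 1/dᵢ, giving dₒ = 1/(1/f − 1/(f+e)).
Magnification m = dᵢ/dₒ = (f+e)·(1/f − 1/(f+e)) = e/f = 38/60.78 ≈ 0.6252.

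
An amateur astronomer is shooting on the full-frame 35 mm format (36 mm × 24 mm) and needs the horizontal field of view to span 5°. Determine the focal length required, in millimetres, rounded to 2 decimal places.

412.27 mm

From α = 2·arctan(w/2f) we get f = w / (2·tan(α/2)).
With w = 36 mm and α/2 = 2.5°, tan(α/2) ≈ 0.04366, so f ≈ 36 / 0.08732 ≈ 412.2678 mm.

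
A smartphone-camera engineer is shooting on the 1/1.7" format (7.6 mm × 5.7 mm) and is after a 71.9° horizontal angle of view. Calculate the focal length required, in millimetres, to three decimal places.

From α = 2·arctan(w/2f) we get f = w / (2·tan(α/2)).
With w = 7.6 mm and α/2 = 35.95°, tan(α/2) ≈ 0.72521, so f ≈ 7.6 / 1.45042 ≈ 5.2399 mm.

5.240 mm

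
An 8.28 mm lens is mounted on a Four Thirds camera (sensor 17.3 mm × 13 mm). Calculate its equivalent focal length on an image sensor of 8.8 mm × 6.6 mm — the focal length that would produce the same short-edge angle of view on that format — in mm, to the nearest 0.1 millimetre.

4.2 mm

Equal angle of view means equal height/f ratio, so f₂ = f₁ · (height₂/height₁) = 8.28 × 6.6/13.
f₂ = 8.28 × 0.50769 ≈ 4.204 mm.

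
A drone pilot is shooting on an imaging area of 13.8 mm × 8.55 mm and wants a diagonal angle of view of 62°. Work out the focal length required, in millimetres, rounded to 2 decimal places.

Sensor diagonal = √(13.8² + 8.55²) = √263.5425 ≈ 16.2340 mm.
From α = 2·arctan(d/2f) we get f = d / (2·tan(α/2)).
With d = 16.2340 mm and α/2 = 31°, tan(α/2) ≈ 0.60086, so f ≈ 16.2340 / 1.20172 ≈ 13.5089 mm.

13.51 mm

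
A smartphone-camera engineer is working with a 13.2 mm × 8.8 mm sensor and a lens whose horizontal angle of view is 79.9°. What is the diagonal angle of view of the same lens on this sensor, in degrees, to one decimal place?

From the horizontal AOV: f = 13.2 / (2·tan(39.95°)) = 13.2 / 1.67523 ≈ 7.8795 mm.
Sensor diagonal = √(13.2² + 8.8²) = √251.6800 ≈ 15.8644 mm.
Diagonal AOV = 2·arctan(15.8644 / (2 × 7.8795)) = 2·arctan(1.00669) ≈ 90.3818°.

90.4°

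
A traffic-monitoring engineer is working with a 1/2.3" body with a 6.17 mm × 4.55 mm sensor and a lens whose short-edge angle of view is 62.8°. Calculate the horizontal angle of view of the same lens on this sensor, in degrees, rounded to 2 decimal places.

From the short-edge AOV: f = 4.55 / (2·tan(31.4°)) = 4.55 / 1.22081 ≈ 3.7270 mm.
Horizontal AOV = 2·arctan(6.17 / (2 × 3.7270)) = 2·arctan(0.82773) ≈ 79.2313°.

79.23°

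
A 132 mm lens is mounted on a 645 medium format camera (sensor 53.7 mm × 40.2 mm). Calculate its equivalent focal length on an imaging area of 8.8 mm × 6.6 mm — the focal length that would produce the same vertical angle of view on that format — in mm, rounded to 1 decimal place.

Equal angle of view means equal height/f ratio, so f₂ = f₁ · (height₂/height₁) = 132 × 6.6/40.2.
f₂ = 132 × 0.16418 ≈ 21.672 mm.

21.7 mm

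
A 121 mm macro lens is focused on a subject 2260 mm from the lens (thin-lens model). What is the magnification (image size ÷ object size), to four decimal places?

Thin lens: 1/f = 1/dₒ + 1/dᵢ → 1/dᵢ = 1/121 − 1/2260 = 0.0078220 mm⁻¹, so dᵢ ≈ 127.8448 mm.
Magnification m = dᵢ/dₒ = 127.8448/2260 ≈ 0.05657.

0.0566×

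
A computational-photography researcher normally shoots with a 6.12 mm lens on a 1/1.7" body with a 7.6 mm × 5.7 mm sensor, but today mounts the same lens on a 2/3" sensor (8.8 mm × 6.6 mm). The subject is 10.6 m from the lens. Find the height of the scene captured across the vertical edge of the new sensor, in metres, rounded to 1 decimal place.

11.4 m

The focal length stays 6.12 mm; the relevant sensor dimension is now h = 6.6 mm. Object distance dₒ = 10.6 m = 10600 mm.
Thin-lens field height W = h·(dₒ − f)/f = 6.6 × (10600 − 6.12)/6.12 ≈ 11424.773 mm = 11.4248 m.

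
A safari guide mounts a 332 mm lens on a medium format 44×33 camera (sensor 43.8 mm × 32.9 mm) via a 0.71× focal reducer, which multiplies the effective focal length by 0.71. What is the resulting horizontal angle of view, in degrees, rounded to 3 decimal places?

10.616°

Effective focal length f = 332 × 0.71 = 235.72 mm.
α = 2·arctan(43.8 / (2 × 235.72)) = 2·arctan(0.09291) ≈ 10.6159°.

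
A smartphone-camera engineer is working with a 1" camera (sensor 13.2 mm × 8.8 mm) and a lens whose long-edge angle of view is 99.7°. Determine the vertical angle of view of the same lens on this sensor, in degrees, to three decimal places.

From the long-edge AOV: f = 13.2 / (2·tan(49.85°)) = 13.2 / 2.37087 ≈ 5.5676 mm.
Vertical AOV = 2·arctan(8.8 / (2 × 5.5676)) = 2·arctan(0.79029) ≈ 76.6380°.

76.638°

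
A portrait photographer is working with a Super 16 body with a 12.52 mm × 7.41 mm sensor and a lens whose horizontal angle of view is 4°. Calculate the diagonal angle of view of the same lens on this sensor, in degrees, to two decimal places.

4.65°

From the horizontal AOV: f = 12.52 / (2·tan(2°)) = 12.52 / 0.06984 ≈ 179.2629 mm.
Sensor diagonal = √(12.52² + 7.41²) = √211.6585 ≈ 14.5485 mm.
Diagonal AOV = 2·arctan(14.5485 / (2 × 179.2629)) = 2·arctan(0.04058) ≈ 4.6474°.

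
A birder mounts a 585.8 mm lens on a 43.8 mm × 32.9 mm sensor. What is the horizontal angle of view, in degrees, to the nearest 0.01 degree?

4.28°

Angle of view α = 2·arctan(w/2f) with w = 43.8 mm and f = 585.8 mm.
w/2f = 0.03738; arctan(0.03738) ≈ 2.1410°, so α ≈ 4.2820°.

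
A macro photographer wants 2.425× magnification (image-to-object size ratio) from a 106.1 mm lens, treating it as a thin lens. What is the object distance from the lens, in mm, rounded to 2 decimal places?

149.85 mm

With m = dᵢ/dₒ and 1/f = 1/dₒ + 1/dᵢ, substituting dᵢ = m·dₒ gives 1/f = (1 + 1/m)/dₒ, hence dₒ = f·(1 + 1/m).
dₒ = 106.1 × (1 + 1/2.425) = 106.1 × 1.41237 ≈ 149.853 mm.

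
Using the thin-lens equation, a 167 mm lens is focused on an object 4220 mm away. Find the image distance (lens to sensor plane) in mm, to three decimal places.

173.881 mm

1/dᵢ = 1/f − 1/dₒ = 1/167 − 1/4220 = 0.0057511 mm⁻¹.
dᵢ = 1/0.0057511 ≈ 173.8811 mm.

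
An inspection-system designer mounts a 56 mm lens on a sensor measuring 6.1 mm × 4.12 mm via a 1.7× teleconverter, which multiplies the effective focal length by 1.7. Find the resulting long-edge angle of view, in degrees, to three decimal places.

Effective focal length f = 56 × 1.7 = 95.2 mm.
α = 2·arctan(6.1 / (2 × 95.2)) = 2·arctan(0.03204) ≈ 3.6700°.

3.670°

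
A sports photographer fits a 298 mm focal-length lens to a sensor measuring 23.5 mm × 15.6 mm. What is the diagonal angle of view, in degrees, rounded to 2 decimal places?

Sensor diagonal = √(23.5² + 15.6²) = √795.6100 ≈ 28.2066 mm.
Angle of view α = 2·arctan(d/2f) with d = 28.2066 mm and f = 298 mm.
d/2f = 0.04733; arctan(0.04733) ≈ 2.7096°, so α ≈ 5.4192°.

5.42°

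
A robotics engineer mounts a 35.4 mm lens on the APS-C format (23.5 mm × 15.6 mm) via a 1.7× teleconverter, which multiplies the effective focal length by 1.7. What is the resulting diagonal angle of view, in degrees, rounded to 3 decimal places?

26.379°

Effective focal length f = 35.4 × 1.7 = 60.18 mm.
Sensor diagonal = √(23.5² + 15.6²) = √795.6100 ≈ 28.2066 mm.
α = 2·arctan(28.207 / (2 × 60.18)) = 2·arctan(0.23435) ≈ 26.3787°.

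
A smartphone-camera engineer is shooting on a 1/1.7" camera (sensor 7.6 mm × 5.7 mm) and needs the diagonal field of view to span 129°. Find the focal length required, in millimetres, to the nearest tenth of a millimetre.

Sensor diagonal = √(7.6² + 5.7²) = √90.2500 ≈ 9.5000 mm.
From α = 2·arctan(d/2f) we get f = d / (2·tan(α/2)).
With d = 9.5000 mm and α/2 = 64.5°, tan(α/2) ≈ 2.09654, so f ≈ 9.5000 / 4.19309 ≈ 2.2656 mm.

2.3 mm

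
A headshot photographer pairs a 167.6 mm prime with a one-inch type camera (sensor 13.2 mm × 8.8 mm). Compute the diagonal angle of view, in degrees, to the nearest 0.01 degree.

Sensor diagonal = √(13.2² + 8.8²) = √251.6800 ≈ 15.8644 mm.
Angle of view α = 2·arctan(d/2f) with d = 15.8644 mm and f = 167.6 mm.
d/2f = 0.04733; arctan(0.04733) ≈ 2.7097°, so α ≈ 5.4194°.

5.42°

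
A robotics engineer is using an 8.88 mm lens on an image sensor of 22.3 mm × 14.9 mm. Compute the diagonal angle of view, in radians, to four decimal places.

1.9718 rad

Sensor diagonal = √(22.3² + 14.9²) = √719.3000 ≈ 26.8198 mm.
Angle of view α = 2·arctan(d/2f) with d = 26.8198 mm and f = 8.88 mm.
d/2f = 1.51012; arctan(1.51012) ≈ 0.9859 rad, so α ≈ 1.9718 rad.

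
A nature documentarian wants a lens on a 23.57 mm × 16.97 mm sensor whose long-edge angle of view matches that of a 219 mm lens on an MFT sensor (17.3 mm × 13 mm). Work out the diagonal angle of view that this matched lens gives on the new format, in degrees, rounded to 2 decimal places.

5.57°

Equal long-edge AOV ⇒ f₂ = f₁ · 23.57/17.3 = 219 × 1.36243 ≈ 298.3717 mm.
Sensor diagonal = √(23.57² + 16.97²) = √843.5258 ≈ 29.0435 mm.
Diagonal AOV on the new format = 2·arctan(29.0435 / (2 × 298.3717)) = 2·arctan(0.04867) ≈ 5.5728°.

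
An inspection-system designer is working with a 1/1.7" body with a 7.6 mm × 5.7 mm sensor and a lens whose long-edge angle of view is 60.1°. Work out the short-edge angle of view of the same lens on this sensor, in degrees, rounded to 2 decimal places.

46.91°

From the long-edge AOV: f = 7.6 / (2·tan(30.05°)) = 7.6 / 1.15703 ≈ 6.5685 mm.
Short-edge AOV = 2·arctan(5.7 / (2 × 6.5685)) = 2·arctan(0.43389) ≈ 46.9107°.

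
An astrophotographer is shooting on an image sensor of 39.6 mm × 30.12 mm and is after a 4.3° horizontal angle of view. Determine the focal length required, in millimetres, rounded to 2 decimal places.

From α = 2·arctan(w/2f) we get f = w / (2·tan(α/2)).
With w = 39.6 mm and α/2 = 2.15°, tan(α/2) ≈ 0.03754, so f ≈ 39.6 / 0.07508 ≈ 527.4065 mm.

527.41 mm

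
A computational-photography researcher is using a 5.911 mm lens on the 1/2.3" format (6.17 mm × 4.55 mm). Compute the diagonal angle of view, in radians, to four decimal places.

1.1506 rad

Sensor diagonal = √(6.17² + 4.55²) = √58.7714 ≈ 7.6663 mm.
Angle of view α = 2·arctan(d/2f) with d = 7.6663 mm and f = 5.911 mm.
d/2f = 0.64847; arctan(0.64847) ≈ 0.5753 rad, so α ≈ 1.1506 rad.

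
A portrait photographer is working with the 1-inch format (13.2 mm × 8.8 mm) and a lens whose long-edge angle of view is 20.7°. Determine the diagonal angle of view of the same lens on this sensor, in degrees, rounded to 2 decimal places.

From the long-edge AOV: f = 13.2 / (2·tan(10.35°)) = 13.2 / 0.36526 ≈ 36.1382 mm.
Sensor diagonal = √(13.2² + 8.8²) = √251.6800 ≈ 15.8644 mm.
Diagonal AOV = 2·arctan(15.8644 / (2 × 36.1382)) = 2·arctan(0.21950) ≈ 24.7598°.

24.76°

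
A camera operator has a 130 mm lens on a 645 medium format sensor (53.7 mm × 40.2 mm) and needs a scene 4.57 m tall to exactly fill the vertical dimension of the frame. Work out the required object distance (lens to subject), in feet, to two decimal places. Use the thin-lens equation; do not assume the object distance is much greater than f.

W: 4.57 m = 4570 mm.
Magnification m = h/W = dᵢ/dₒ; combined with 1/f = 1/dₒ + 1/dᵢ this gives dₒ = f·(1 + W/h).
dₒ = 130 mm × (1 + 4570/40.2) = 130 × 114.6816 ≈ 14908.607 mm = 14908.607/304.8 ft = 48.9128 ft.

48.91 ft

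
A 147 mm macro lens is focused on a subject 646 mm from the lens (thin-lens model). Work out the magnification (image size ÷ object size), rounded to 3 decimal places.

0.295×

Thin lens: 1/f = 1/dₒ + 1/dᵢ → 1/dᵢ = 1/147 − 1/646 = 0.0052547 mm⁻¹, so dᵢ ≈ 190.3046 mm.
Magnification m = dᵢ/dₒ = 190.3046/646 ≈ 0.29459.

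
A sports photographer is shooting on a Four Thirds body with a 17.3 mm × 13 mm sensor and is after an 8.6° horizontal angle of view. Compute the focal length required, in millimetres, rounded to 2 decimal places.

115.04 mm

From α = 2·arctan(w/2f) we get f = w / (2·tan(α/2)).
With w = 17.3 mm and α/2 = 4.3°, tan(α/2) ≈ 0.07519, so f ≈ 17.3 / 0.15038 ≈ 115.0413 mm.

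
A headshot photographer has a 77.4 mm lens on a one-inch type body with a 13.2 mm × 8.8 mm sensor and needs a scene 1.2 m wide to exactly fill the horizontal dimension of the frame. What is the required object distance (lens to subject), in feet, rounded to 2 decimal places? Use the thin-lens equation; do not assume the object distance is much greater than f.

23.34 ft

W: 1.2 m = 1200 mm.
Magnification m = w/W = dᵢ/dₒ; combined with 1/f = 1/dₒ + 1/dᵢ this gives dₒ = f·(1 + W/w).
dₒ = 77.4 mm × (1 + 1200/13.2) = 77.4 × 91.9091 ≈ 7113.764 mm = 7113.764/304.8 ft = 23.3391 ft.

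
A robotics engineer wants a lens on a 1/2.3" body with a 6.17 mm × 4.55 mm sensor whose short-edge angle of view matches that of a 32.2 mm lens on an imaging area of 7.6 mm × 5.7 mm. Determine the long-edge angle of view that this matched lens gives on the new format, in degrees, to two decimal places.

Equal short-edge AOV ⇒ f₂ = f₁ · 4.55/5.7 = 32.2 × 0.79825 ≈ 25.7035 mm.
Long-edge AOV on the new format = 2·arctan(6.17 / (2 × 25.7035)) = 2·arctan(0.12002) ≈ 13.6881°.

13.69°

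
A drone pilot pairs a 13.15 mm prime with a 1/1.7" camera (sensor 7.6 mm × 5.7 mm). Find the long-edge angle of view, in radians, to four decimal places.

Angle of view α = 2·arctan(w/2f) with w = 7.6 mm and f = 13.15 mm.
w/2f = 0.28897; arctan(0.28897) ≈ 0.2813 rad, so α ≈ 0.5626 rad.

0.5626 rad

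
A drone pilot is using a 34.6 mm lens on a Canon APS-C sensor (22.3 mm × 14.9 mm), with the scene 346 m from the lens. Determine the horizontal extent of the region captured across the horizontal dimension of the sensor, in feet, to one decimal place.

dₒ: 346 m = 346000 mm.
Similar triangles through the lens centre give W/dₒ = w/dᵢ; with 1/f = 1/dₒ + 1/dᵢ this gives W = w·(dₒ − f)/f.
W = 22.3 mm × (346000 − 34.6) / 34.6 = 22.3 × 9999.0000 ≈ 222977.700 mm = 222977.700/304.8 ft = 731.554 ft.

731.6 ft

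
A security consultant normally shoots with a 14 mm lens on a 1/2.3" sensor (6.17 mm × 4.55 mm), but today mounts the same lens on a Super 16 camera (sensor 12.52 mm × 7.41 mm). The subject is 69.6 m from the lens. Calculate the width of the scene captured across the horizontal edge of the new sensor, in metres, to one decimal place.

The focal length stays 14 mm; the relevant sensor dimension is now w = 12.52 mm. Object distance dₒ = 69.6 m = 69600 mm.
Thin-lens field width W = w·(dₒ − f)/f = 12.52 × (69600 − 14)/14 ≈ 62229.766 mm = 62.2298 m.

62.2 m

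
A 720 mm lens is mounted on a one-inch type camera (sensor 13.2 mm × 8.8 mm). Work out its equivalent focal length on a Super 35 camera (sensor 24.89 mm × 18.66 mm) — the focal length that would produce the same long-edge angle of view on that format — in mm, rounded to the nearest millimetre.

Equal angle of view means equal width/f ratio, so f₂ = f₁ · (width₂/width₁) = 720 × 24.89/13.2.
f₂ = 720 × 1.88561 ≈ 1357.636 mm.

1358 mm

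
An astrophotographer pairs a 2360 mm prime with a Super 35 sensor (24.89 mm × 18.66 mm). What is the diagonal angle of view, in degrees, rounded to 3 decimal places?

Sensor diagonal = √(24.89² + 18.66²) = √967.7077 ≈ 31.1080 mm.
Angle of view α = 2·arctan(d/2f) with d = 31.1080 mm and f = 2360 mm.
d/2f = 0.00659; arctan(0.00659) ≈ 0.3776°, so α ≈ 0.7552°.

0.755°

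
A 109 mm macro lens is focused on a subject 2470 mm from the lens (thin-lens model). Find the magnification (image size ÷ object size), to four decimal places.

Thin lens: 1/f = 1/dₒ + 1/dᵢ → 1/dᵢ = 1/109 − 1/2470 = 0.0087695 mm⁻¹, so dᵢ ≈ 114.0322 mm.
Magnification m = dᵢ/dₒ = 114.0322/2470 ≈ 0.04617.

0.0462×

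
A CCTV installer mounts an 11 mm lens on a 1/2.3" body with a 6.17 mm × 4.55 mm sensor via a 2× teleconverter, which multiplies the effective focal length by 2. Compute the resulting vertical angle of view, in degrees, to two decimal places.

11.81°

Effective focal length f = 11 × 2 = 22 mm.
α = 2·arctan(4.55 / (2 × 22)) = 2·arctan(0.10341) ≈ 11.8078°.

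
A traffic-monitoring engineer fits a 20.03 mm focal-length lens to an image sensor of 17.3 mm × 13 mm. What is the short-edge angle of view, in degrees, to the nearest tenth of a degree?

36.0°

Angle of view α = 2·arctan(h/2f) with h = 13 mm and f = 20.03 mm.
h/2f = 0.32451; arctan(0.32451) ≈ 17.9789°, so α ≈ 35.9579°.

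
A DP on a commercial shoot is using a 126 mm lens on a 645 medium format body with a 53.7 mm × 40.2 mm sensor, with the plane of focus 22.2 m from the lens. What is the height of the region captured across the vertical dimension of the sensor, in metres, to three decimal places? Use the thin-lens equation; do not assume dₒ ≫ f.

dₒ: 22.2 m = 22200 mm.
Similar triangles through the lens centre give W/dₒ = h/dᵢ; with 1/f = 1/dₒ + 1/dᵢ this gives W = h·(dₒ − f)/f.
W = 40.2 mm × (22200 − 126) / 126 = 40.2 × 175.1905 ≈ 7042.657 mm = 7.04266 m.

7.043 m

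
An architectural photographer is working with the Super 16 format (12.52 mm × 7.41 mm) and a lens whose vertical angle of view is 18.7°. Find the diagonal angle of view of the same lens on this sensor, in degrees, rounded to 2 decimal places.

35.83°

From the vertical AOV: f = 7.41 / (2·tan(9.35°)) = 7.41 / 0.32930 ≈ 22.5019 mm.
Sensor diagonal = √(12.52² + 7.41²) = √211.6585 ≈ 14.5485 mm.
Diagonal AOV = 2·arctan(14.5485 / (2 × 22.5019)) = 2·arctan(0.32327) ≈ 35.8291°.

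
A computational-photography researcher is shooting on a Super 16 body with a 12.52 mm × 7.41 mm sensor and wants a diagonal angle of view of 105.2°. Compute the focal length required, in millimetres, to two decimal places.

5.56 mm

Sensor diagonal = √(12.52² + 7.41²) = √211.6585 ≈ 14.5485 mm.
From α = 2·arctan(d/2f) we get f = d / (2·tan(α/2)).
With d = 14.5485 mm and α/2 = 52.6°, tan(α/2) ≈ 1.30795, so f ≈ 14.5485 / 2.61589 ≈ 5.5616 mm.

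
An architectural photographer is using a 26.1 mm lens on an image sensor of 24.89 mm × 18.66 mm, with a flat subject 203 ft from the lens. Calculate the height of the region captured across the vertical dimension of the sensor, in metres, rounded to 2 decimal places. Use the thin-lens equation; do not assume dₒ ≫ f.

dₒ: 203 ft × 304.8 mm/ft = 61874.40 mm.
Similar triangles through the lens centre give W/dₒ = h/dᵢ; with 1/f = 1/dₒ + 1/dᵢ this gives W = h·(dₒ − f)/f.
W = 18.66 mm × (61874.4 − 26.1) / 26.1 = 18.66 × 2369.6666 ≈ 44217.979 mm = 44.218 m.

44.22 m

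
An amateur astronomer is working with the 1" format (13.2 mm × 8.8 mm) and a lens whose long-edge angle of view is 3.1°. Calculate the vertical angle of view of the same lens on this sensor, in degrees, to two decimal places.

From the long-edge AOV: f = 13.2 / (2·tan(1.55°)) = 13.2 / 0.05412 ≈ 243.9096 mm.
Vertical AOV = 2·arctan(8.8 / (2 × 243.9096)) = 2·arctan(0.01804) ≈ 2.0669°.

2.07°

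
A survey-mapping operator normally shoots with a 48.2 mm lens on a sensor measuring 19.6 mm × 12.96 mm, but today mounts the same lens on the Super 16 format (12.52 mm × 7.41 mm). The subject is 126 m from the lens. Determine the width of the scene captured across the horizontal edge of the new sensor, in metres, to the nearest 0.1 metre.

The focal length stays 48.2 mm; the relevant sensor dimension is now w = 12.52 mm. Object distance dₒ = 126 m = 126000 mm.
Thin-lens field width W = w·(dₒ − f)/f = 12.52 × (126000 − 48.2)/48.2 ≈ 32716.111 mm = 32.7161 m.

32.7 m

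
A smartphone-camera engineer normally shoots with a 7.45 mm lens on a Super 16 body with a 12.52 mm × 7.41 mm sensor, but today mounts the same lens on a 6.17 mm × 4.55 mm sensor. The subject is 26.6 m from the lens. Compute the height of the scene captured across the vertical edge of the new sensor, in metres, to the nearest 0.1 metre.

The focal length stays 7.45 mm; the relevant sensor dimension is now h = 4.55 mm. Object distance dₒ = 26.6 m = 26600 mm.
Thin-lens field height W = h·(dₒ − f)/f = 4.55 × (26600 − 7.45)/7.45 ≈ 16241.088 mm = 16.2411 m.

16.2 m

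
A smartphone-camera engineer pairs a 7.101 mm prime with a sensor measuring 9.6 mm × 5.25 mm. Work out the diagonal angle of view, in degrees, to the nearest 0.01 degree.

75.22°

Sensor diagonal = √(9.6² + 5.25²) = √119.7225 ≈ 10.9418 mm.
Angle of view α = 2·arctan(d/2f) with d = 10.9418 mm and f = 7.101 mm.
d/2f = 0.77044; arctan(0.77044) ≈ 37.6121°, so α ≈ 75.2241°.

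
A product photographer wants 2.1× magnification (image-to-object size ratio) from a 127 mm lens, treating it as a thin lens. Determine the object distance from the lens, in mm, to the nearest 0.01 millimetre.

187.48 mm

With m = dᵢ/dₒ and 1/f = 1/dₒ + 1/dᵢ, substituting dᵢ = m·dₒ gives 1/f = (1 + 1/m)/dₒ, hence dₒ = f·(1 + 1/m).
dₒ = 127 × (1 + 1/2.1) = 127 × 1.47619 ≈ 187.476 mm.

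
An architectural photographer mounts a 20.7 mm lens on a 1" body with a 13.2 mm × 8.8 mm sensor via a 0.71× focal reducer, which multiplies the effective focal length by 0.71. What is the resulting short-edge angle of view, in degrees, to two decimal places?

33.33°

Effective focal length f = 20.7 × 0.71 = 14.697 mm.
α = 2·arctan(8.8 / (2 × 14.697)) = 2·arctan(0.29938) ≈ 33.3334°.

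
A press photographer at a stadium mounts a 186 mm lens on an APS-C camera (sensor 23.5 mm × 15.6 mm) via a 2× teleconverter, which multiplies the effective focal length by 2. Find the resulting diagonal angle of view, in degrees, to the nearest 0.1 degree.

Effective focal length f = 186 × 2 = 372 mm.
Sensor diagonal = √(23.5² + 15.6²) = √795.6100 ≈ 28.2066 mm.
α = 2·arctan(28.207 / (2 × 372)) = 2·arctan(0.03791) ≈ 4.3423°.

4.3°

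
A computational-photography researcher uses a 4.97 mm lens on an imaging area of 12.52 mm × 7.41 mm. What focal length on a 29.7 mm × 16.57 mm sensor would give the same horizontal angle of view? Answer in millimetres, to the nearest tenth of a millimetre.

11.8 mm

Equal angle of view means equal width/f ratio, so f₂ = f₁ · (width₂/width₁) = 4.97 × 29.7/12.52.
f₂ = 4.97 × 2.37220 ≈ 11.790 mm.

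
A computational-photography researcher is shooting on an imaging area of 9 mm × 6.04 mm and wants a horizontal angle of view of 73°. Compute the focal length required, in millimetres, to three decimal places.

From α = 2·arctan(w/2f) we get f = w / (2·tan(α/2)).
With w = 9 mm and α/2 = 36.5°, tan(α/2) ≈ 0.73996, so f ≈ 9 / 1.47992 ≈ 6.0814 mm.

6.081 mm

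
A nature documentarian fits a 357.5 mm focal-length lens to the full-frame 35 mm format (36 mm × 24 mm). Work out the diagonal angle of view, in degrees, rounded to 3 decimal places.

6.926°

Sensor diagonal = √(36² + 24²) = √1872.0000 ≈ 43.2666 mm.
Angle of view α = 2·arctan(d/2f) with d = 43.2666 mm and f = 357.5 mm.
d/2f = 0.06051; arctan(0.06051) ≈ 3.4629°, so α ≈ 6.9258°.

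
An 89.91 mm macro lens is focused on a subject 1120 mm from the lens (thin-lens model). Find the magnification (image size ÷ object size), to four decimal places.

Thin lens: 1/f = 1/dₒ + 1/dᵢ → 1/dᵢ = 1/89.91 − 1/1120 = 0.0102294 mm⁻¹, so dᵢ ≈ 97.7577 mm.
Magnification m = dᵢ/dₒ = 97.7577/1120 ≈ 0.08728.

0.0873×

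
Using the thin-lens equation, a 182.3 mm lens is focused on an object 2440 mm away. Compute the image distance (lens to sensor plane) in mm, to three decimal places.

197.020 mm

1/dᵢ = 1/f − 1/dₒ = 1/182.3 − 1/2440 = 0.0050756 mm⁻¹.
dᵢ = 1/0.0050756 ≈ 197.0200 mm.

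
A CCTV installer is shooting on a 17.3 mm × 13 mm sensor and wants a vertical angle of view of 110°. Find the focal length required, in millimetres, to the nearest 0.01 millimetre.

From α = 2·arctan(h/2f) we get f = h / (2·tan(α/2)).
With h = 13 mm and α/2 = 55°, tan(α/2) ≈ 1.42815, so f ≈ 13 / 2.85630 ≈ 4.5513 mm.

4.55 mm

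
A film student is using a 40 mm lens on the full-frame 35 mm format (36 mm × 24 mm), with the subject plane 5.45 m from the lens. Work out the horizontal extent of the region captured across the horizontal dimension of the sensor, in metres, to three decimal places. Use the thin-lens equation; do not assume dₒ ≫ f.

dₒ: 5.45 m = 5450 mm.
Similar triangles through the lens centre give W/dₒ = w/dᵢ; with 1/f = 1/dₒ + 1/dᵢ this gives W = w·(dₒ − f)/f.
W = 36 mm × (5450 − 40) / 40 = 36 × 135.2500 ≈ 4869.000 mm = 4.869 m.

4.869 m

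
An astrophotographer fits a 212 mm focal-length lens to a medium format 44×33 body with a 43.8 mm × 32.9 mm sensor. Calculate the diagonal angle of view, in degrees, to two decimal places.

Sensor diagonal = √(43.8² + 32.9²) = √3000.8500 ≈ 54.7800 mm.
Angle of view α = 2·arctan(d/2f) with d = 54.7800 mm and f = 212 mm.
d/2f = 0.12920; arctan(0.12920) ≈ 7.3617°, so α ≈ 14.7235°.

14.72°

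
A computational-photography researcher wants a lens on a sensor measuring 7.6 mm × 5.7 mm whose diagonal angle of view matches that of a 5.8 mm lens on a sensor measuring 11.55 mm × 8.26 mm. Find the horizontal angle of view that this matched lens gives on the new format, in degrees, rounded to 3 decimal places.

88.801°

Sensor diagonal = √(11.55² + 8.26²) = √201.6301 ≈ 14.1997 mm.
Sensor diagonal = √(7.6² + 5.7²) = √90.2500 ≈ 9.5000 mm.
Equal diagonal AOV ⇒ f₂ = f₁ · 9.5000/14.1997 = 5.8 × 0.66903 ≈ 3.8804 mm.
Horizontal AOV on the new format = 2·arctan(7.6 / (2 × 3.8804)) = 2·arctan(0.97929) ≈ 88.8008°.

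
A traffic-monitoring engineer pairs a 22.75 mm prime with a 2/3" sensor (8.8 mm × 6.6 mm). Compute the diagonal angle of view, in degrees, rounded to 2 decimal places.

27.18°

Sensor diagonal = √(8.8² + 6.6²) = √121.0000 ≈ 11.0000 mm.
Angle of view α = 2·arctan(d/2f) with d = 11.0000 mm and f = 22.75 mm.
d/2f = 0.24176; arctan(0.24176) ≈ 13.5909°, so α ≈ 27.1819°.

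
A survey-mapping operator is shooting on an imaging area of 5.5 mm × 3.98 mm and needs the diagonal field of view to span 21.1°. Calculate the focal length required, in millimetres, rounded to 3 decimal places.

18.226 mm

Sensor diagonal = √(5.5² + 3.98²) = √46.0904 ≈ 6.7890 mm.
From α = 2·arctan(d/2f) we get f = d / (2·tan(α/2)).
With d = 6.7890 mm and α/2 = 10.55°, tan(α/2) ≈ 0.18624, so f ≈ 6.7890 / 0.37248 ≈ 18.2263 mm.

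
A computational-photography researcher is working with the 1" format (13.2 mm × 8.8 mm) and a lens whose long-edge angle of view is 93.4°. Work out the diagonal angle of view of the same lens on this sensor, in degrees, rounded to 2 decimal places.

103.80°

From the long-edge AOV: f = 13.2 / (2·tan(46.7°)) = 13.2 / 2.12235 ≈ 6.2195 mm.
Sensor diagonal = √(13.2² + 8.8²) = √251.6800 ≈ 15.8644 mm.
Diagonal AOV = 2·arctan(15.8644 / (2 × 6.2195)) = 2·arctan(1.27537) ≈ 103.8011°.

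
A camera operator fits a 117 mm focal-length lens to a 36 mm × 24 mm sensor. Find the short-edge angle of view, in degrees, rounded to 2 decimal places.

11.71°

Angle of view α = 2·arctan(h/2f) with h = 24 mm and f = 117 mm.
h/2f = 0.10256; arctan(0.10256) ≈ 5.8560°, so α ≈ 11.7120°.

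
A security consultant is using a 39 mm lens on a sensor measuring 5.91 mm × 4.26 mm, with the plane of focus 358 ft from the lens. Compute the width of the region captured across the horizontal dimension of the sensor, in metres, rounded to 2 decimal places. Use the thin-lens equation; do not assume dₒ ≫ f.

dₒ: 358 ft × 304.8 mm/ft = 109118.40 mm.
Similar triangles through the lens centre give W/dₒ = w/dᵢ; with 1/f = 1/dₒ + 1/dᵢ this gives W = w·(dₒ − f)/f.
W = 5.91 mm × (109118 − 39) / 39 = 5.91 × 2796.9076 ≈ 16529.724 mm = 16.5297 m.

16.53 m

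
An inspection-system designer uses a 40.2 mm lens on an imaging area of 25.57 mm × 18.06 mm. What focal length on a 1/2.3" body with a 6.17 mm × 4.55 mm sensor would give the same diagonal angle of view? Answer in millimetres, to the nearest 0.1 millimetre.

9.8 mm

Sensor diagonal = √(25.57² + 18.06²) = √979.9885 ≈ 31.3048 mm.
Sensor diagonal = √(6.17² + 4.55²) = √58.7714 ≈ 7.6663 mm.
Equal angle of view means equal diagonal/f ratio, so f₂ = f₁ · (diagonal₂/diagonal₁) = 40.2 × 7.6663/31.3048.
f₂ = 40.2 × 0.24489 ≈ 9.845 mm.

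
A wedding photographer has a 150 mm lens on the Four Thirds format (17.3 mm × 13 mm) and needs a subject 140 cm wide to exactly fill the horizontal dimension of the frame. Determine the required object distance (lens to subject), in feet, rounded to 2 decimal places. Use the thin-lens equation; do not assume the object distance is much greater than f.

40.32 ft

W: 140 cm = 1400 mm.
Magnification m = w/W = dᵢ/dₒ; combined with 1/f = 1/dₒ + 1/dᵢ this gives dₒ = f·(1 + W/w).
dₒ = 150 mm × (1 + 1400/17.3) = 150 × 81.9249 ≈ 12288.728 mm = 12288.728/304.8 ft = 40.3174 ft.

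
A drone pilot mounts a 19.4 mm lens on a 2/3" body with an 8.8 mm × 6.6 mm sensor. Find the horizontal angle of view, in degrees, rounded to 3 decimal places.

Angle of view α = 2·arctan(w/2f) with w = 8.8 mm and f = 19.4 mm.
w/2f = 0.22680; arctan(0.22680) ≈ 12.7787°, so α ≈ 25.5575°.

25.557°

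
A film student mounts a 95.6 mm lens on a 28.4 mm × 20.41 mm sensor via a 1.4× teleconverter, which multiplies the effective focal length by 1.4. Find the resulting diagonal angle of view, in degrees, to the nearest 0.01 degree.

14.89°

Effective focal length f = 95.6 × 1.4 = 133.84 mm.
Sensor diagonal = √(28.4² + 20.41²) = √1223.1281 ≈ 34.9732 mm.
α = 2·arctan(34.973 / (2 × 133.84)) = 2·arctan(0.13065) ≈ 14.8874°.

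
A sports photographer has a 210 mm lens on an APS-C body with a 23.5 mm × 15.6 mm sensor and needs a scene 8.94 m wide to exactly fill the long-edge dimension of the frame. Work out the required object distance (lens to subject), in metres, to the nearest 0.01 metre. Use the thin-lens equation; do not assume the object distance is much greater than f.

W: 8.94 m = 8940 mm.
Magnification m = w/W = dᵢ/dₒ; combined with 1/f = 1/dₒ + 1/dᵢ this gives dₒ = f·(1 + W/w).
dₒ = 210 mm × (1 + 8940/23.5) = 210 × 381.4255 ≈ 80099.362 mm = 80.0994 m.

80.10 m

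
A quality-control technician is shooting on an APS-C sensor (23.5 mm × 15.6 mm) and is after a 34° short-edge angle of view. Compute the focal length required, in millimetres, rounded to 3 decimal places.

From α = 2·arctan(h/2f) we get f = h / (2·tan(α/2)).
With h = 15.6 mm and α/2 = 17°, tan(α/2) ≈ 0.30573, so f ≈ 15.6 / 0.61146 ≈ 25.5127 mm.

25.513 mm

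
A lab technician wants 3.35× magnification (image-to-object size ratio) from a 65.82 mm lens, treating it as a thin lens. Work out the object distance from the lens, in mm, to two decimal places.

85.47 mm

With m = dᵢ/dₒ and 1/f = 1/dₒ + 1/dᵢ, substituting dᵢ = m·dₒ gives 1/f = (1 + 1/m)/dₒ, hence dₒ = f·(1 + 1/m).
dₒ = 65.82 × (1 + 1/3.35) = 65.82 × 1.29851 ≈ 85.468 mm.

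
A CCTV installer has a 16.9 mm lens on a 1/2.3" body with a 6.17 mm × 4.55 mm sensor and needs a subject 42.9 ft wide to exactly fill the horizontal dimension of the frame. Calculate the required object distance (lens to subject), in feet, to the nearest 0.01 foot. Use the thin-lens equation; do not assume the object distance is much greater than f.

W: 42.9 ft × 304.8 mm/ft = 13075.92 mm.
Magnification m = w/W = dᵢ/dₒ; combined with 1/f = 1/dₒ + 1/dᵢ this gives dₒ = f·(1 + W/w).
dₒ = 16.9 mm × (1 + 13075.9/6.17) = 16.9 × 2120.2738 ≈ 35832.628 mm = 35832.628/304.8 ft = 117.561 ft.

117.56 ft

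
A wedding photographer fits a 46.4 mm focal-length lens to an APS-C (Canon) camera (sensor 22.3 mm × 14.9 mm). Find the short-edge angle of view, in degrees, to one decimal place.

18.2°

Angle of view α = 2·arctan(h/2f) with h = 14.9 mm and f = 46.4 mm.
h/2f = 0.16056; arctan(0.16056) ≈ 9.1216°, so α ≈ 18.2432°.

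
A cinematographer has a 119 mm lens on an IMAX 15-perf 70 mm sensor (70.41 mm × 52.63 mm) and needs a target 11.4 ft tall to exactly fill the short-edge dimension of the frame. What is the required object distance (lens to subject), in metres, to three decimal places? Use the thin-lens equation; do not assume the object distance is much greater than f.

W: 11.4 ft × 304.8 mm/ft = 3474.72 mm.
Magnification m = h/W = dᵢ/dₒ; combined with 1/f = 1/dₒ + 1/dᵢ this gives dₒ = f·(1 + W/h).
dₒ = 119 mm × (1 + 3474.72/52.63) = 119 × 67.0217 ≈ 7975.577 mm = 7.97558 m.

7.976 m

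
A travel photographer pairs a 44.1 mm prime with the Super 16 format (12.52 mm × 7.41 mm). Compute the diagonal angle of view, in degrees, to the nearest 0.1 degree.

18.7°

Sensor diagonal = √(12.52² + 7.41²) = √211.6585 ≈ 14.5485 mm.
Angle of view α = 2·arctan(d/2f) with d = 14.5485 mm and f = 44.1 mm.
d/2f = 0.16495; arctan(0.16495) ≈ 9.3665°, so α ≈ 18.7331°.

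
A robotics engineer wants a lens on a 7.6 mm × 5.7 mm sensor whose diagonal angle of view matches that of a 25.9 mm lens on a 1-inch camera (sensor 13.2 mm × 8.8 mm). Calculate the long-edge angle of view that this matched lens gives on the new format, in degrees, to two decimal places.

27.53°

Sensor diagonal = √(13.2² + 8.8²) = √251.6800 ≈ 15.8644 mm.
Sensor diagonal = √(7.6² + 5.7²) = √90.2500 ≈ 9.5000 mm.
Equal diagonal AOV ⇒ f₂ = f₁ · 9.5000/15.8644 = 25.9 × 0.59882 ≈ 15.5095 mm.
Long-edge AOV on the new format = 2·arctan(7.6 / (2 × 15.5095)) = 2·arctan(0.24501) ≈ 27.5337°.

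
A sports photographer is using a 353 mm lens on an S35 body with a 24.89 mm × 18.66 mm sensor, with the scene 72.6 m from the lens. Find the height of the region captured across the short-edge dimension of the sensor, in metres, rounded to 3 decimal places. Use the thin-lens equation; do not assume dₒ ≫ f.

dₒ: 72.6 m = 72600 mm.
Similar triangles through the lens centre give W/dₒ = h/dᵢ; with 1/f = 1/dₒ + 1/dᵢ this gives W = h·(dₒ − f)/f.
W = 18.66 mm × (72600 − 353) / 353 = 18.66 × 204.6657 ≈ 3819.062 mm = 3.81906 m.

3.819 m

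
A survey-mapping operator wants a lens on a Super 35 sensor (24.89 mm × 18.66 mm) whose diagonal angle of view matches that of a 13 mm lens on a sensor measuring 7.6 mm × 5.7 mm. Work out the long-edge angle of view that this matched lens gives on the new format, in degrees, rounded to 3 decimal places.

32.593°

Sensor diagonal = √(7.6² + 5.7²) = √90.2500 ≈ 9.5000 mm.
Sensor diagonal = √(24.89² + 18.66²) = √967.7077 ≈ 31.1080 mm.
Equal diagonal AOV ⇒ f₂ = f₁ · 31.1080/9.5000 = 13 × 3.27453 ≈ 42.5688 mm.
Long-edge AOV on the new format = 2·arctan(24.89 / (2 × 42.5688)) = 2·arctan(0.29235) ≈ 32.5926°.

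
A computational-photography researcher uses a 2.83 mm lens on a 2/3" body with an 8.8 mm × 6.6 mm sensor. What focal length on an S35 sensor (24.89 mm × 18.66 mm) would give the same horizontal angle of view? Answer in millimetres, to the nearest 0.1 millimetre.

8.0 mm

Equal angle of view means equal width/f ratio, so f₂ = f₁ · (width₂/width₁) = 2.83 × 24.89/8.8.
f₂ = 2.83 × 2.82841 ≈ 8.004 mm.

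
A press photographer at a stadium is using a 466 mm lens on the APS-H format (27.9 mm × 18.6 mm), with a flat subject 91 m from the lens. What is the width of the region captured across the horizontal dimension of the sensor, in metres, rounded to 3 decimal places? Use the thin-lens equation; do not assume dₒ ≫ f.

5.420 m

dₒ: 91 m = 91000 mm.
Similar triangles through the lens centre give W/dₒ = w/dᵢ; with 1/f = 1/dₒ + 1/dᵢ this gives W = w·(dₒ − f)/f.
W = 27.9 mm × (91000 − 466) / 466 = 27.9 × 194.2790 ≈ 5420.383 mm = 5.42038 m.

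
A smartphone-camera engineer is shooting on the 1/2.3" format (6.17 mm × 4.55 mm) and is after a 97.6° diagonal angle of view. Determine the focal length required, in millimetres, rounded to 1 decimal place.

Sensor diagonal = √(6.17² + 4.55²) = √58.7714 ≈ 7.6663 mm.
From α = 2·arctan(d/2f) we get f = d / (2·tan(α/2)).
With d = 7.6663 mm and α/2 = 48.8°, tan(α/2) ≈ 1.14229, so f ≈ 7.6663 / 2.28458 ≈ 3.3556 mm.

3.4 mm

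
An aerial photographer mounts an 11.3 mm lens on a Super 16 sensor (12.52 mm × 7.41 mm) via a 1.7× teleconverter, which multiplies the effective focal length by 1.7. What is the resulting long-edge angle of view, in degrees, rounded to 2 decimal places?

36.10°

Effective focal length f = 11.3 × 1.7 = 19.21 mm.
α = 2·arctan(12.52 / (2 × 19.21)) = 2·arctan(0.32587) ≈ 36.0987°.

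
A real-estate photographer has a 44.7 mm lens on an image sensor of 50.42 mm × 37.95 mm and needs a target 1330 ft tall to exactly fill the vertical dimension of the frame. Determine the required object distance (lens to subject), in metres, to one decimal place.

477.5 m

W: 1330 ft × 304.8 mm/ft = 405383.99 mm.
Magnification m = h/W = dᵢ/dₒ; combined with 1/f = 1/dₒ + 1/dᵢ this gives dₒ = f·(1 + W/h).
dₒ = 44.7 mm × (1 + 405384/37.95) = 44.7 × 10683.0550 ≈ 477532.558 mm = 477.533 m.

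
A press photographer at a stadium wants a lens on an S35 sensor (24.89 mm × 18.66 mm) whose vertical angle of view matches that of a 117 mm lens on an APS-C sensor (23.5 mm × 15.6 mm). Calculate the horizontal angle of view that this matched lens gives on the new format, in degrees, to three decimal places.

10.163°

Equal vertical AOV ⇒ f₂ = f₁ · 18.66/15.6 = 117 × 1.19615 ≈ 139.9500 mm.
Horizontal AOV on the new format = 2·arctan(24.89 / (2 × 139.9500)) = 2·arctan(0.08892) ≈ 10.1633°.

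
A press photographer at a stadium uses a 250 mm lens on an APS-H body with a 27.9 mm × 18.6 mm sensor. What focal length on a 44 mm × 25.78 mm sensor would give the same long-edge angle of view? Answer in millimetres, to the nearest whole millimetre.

Equal angle of view means equal width/f ratio, so f₂ = f₁ · (width₂/width₁) = 250 × 44/27.9.
f₂ = 250 × 1.57706 ≈ 394.265 mm.

394 mm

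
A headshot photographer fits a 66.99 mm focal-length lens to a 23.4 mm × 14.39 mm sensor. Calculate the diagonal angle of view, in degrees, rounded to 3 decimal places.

23.174°

Sensor diagonal = √(23.4² + 14.39²) = √754.6321 ≈ 27.4706 mm.
Angle of view α = 2·arctan(d/2f) with d = 27.4706 mm and f = 66.99 mm.
d/2f = 0.20503; arctan(0.20503) ≈ 11.5870°, so α ≈ 23.1741°.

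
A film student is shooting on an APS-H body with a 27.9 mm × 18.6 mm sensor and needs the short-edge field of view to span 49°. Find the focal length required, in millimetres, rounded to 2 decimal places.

20.41 mm

From α = 2·arctan(h/2f) we get f = h / (2·tan(α/2)).
With h = 18.6 mm and α/2 = 24.5°, tan(α/2) ≈ 0.45573, so f ≈ 18.6 / 0.91145 ≈ 20.4070 mm.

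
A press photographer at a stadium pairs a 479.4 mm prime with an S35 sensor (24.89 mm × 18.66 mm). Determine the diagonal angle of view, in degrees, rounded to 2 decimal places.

3.72°

Sensor diagonal = √(24.89² + 18.66²) = √967.7077 ≈ 31.1080 mm.
Angle of view α = 2·arctan(d/2f) with d = 31.1080 mm and f = 479.4 mm.
d/2f = 0.03244; arctan(0.03244) ≈ 1.8583°, so α ≈ 3.7166°.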